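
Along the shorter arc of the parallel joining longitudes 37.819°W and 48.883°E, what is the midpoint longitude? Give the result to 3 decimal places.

Signed shortest Δλ from -37.819° to +48.883° is +86.702°.
Midpoint longitude = -37.819° + (+86.702°)/2 = -37.819° + 43.351° = +5.532°.

5.532°E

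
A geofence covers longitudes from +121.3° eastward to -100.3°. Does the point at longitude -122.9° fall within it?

Yes

Band width going east from +121.3° to -100.3°: ((-100.3 − 121.3) mod 360) = 138.4°.
Offset of -122.9° east of the west edge: ((-122.9 − 121.3) mod 360) = 115.8°.
115.8° ≤ 138.4° ⇒ inside.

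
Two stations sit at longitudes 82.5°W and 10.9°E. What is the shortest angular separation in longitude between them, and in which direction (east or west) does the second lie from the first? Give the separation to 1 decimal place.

Raw difference: 10.9 − -82.5 = 93.4°.
Normalise into (−180°, 180°]: 93.4° stays 93.4°.
Positive ⇒ the second point lies to the east; separation 93.4°.

93.4° east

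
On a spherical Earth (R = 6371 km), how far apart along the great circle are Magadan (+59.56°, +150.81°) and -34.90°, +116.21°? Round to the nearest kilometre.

10975 km

Δλ = 116.21 − 150.81 = -34.60°.
Δφ = -34.90 − 59.56 = -94.46°.
a = sin²(Δφ/2) + cos φ₁ · cos φ₂ · sin²(Δλ/2) = 0.575627.
c = 2·atan2(√a, √(1−a)) = 1.72263 rad → d = 6371·c ≈ 10974.89 km.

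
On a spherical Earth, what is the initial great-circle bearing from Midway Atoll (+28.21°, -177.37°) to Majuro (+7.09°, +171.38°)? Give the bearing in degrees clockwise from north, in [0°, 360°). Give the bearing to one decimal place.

208.9°

Δλ = 171.38 − -177.37 = 348.75°; wrapped into (−180°, 180°]: -11.25°.
θ = atan2( sin Δλ · cos φ₂ , cos φ₁ · sin φ₂ − sin φ₁ · cos φ₂ · cos Δλ )
  = atan2(-0.19360, -0.35131) = -151.142° → normalised to [0°, 360°): 208.858°.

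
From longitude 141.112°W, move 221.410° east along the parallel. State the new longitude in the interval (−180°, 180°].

80.298°E

Start at -141.112°; shift +221.410° → +80.298°.
+80.298° already lies in (−180°, 180°].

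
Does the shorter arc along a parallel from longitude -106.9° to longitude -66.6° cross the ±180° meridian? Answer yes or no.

Signed shortest Δλ = ((-66.6 − -106.9 + 180) mod 360) − 180 = 40.3°.
Going east by 40.3° from -106.9° reaches -66.6° without touching 180°.

No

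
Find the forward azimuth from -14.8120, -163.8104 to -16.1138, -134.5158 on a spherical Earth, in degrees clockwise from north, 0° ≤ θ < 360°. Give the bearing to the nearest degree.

97°

Δλ = -134.5158 − -163.8104 = 29.2946°.
θ = atan2( sin Δλ · cos φ₂ , cos φ₁ · sin φ₂ − sin φ₁ · cos φ₂ · cos Δλ )
  = atan2(0.47008, -0.05413) = 96.568° → normalised to [0°, 360°): 96.568°.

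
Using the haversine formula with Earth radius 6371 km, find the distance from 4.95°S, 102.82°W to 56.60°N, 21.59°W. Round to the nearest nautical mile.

Δλ = -21.59 − -102.82 = 81.23°.
Δφ = 56.60 − -4.95 = 61.55°.
a = sin²(Δφ/2) + cos φ₁ · cos φ₂ · sin²(Δλ/2) = 0.494209.
c = 2·atan2(√a, √(1−a)) = 1.55921 rad → d = 6371·c ≈ 9933.75 km ≈ 5363.80 nmi.

5364 nmi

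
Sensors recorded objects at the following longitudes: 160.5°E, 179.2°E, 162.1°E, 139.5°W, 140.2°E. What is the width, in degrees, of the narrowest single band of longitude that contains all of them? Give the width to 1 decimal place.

Sort the longitudes: -139.5°, +140.2°, +160.5°, +162.1°, +179.2°.
Eastward gaps between consecutive values (wrapping around): 279.7°, 20.3°, 1.6°, 17.1°, 41.3°.
Largest gap = 279.7° ⇒ minimal covering band is its complement: 360° − 279.7° = 80.3°.
Band runs from +140.2° eastward to -139.5°, crossing the antimeridian.

80.3°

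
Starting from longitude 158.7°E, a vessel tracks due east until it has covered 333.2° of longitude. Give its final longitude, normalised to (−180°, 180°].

131.9°E

Start at +158.7°; shift +333.2° → +491.9°.
+491.9° lies outside (−180°, 180°]; subtract 360° → +131.9°.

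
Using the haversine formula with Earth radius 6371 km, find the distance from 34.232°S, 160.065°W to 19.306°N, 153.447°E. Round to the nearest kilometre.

Δλ = 153.447 − -160.065 = 313.512°; wrapped into (−180°, 180°]: -46.488°.
Δφ = 19.306 − -34.232 = 53.538°.
a = sin²(Δφ/2) + cos φ₁ · cos φ₂ · sin²(Δλ/2) = 0.324380.
c = 2·atan2(√a, √(1−a)) = 1.21190 rad → d = 6371·c ≈ 7721.03 km.

7721 km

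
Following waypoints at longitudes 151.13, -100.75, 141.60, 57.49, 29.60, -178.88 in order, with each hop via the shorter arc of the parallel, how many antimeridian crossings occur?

3

Leg 1: +151.13° → -100.75°, shortest Δλ = 108.12° (east) — crosses 180°.
Leg 2: -100.75° → +141.60°, shortest Δλ = -117.65° (west) — crosses 180°.
Leg 3: +141.60° → +57.49°, shortest Δλ = -84.11° (west) — does not cross 180°.
Leg 4: +57.49° → +29.60°, shortest Δλ = -27.89° (west) — does not cross 180°.
Leg 5: +29.60° → -178.88°, shortest Δλ = 151.52° (east) — crosses 180°.
Total crossings: 3.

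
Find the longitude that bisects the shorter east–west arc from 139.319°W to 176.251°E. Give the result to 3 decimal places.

Signed shortest Δλ from -139.319° to +176.251° is -44.430°.
Midpoint longitude = -139.319° + (-44.430°)/2 = -139.319° − 22.215° = -161.534°.
(The naïve average (-139.319 + +176.251)/2 = 18.466° is on the wrong side of the globe.)

161.534°W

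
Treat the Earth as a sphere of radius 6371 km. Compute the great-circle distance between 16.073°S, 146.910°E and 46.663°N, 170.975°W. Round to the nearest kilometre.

8148 km

Δλ = -170.975 − 146.910 = -317.885°; wrapped into (−180°, 180°]: 42.115°.
Δφ = 46.663 − -16.073 = 62.736°.
a = sin²(Δφ/2) + cos φ₁ · cos φ₂ · sin²(Δλ/2) = 0.356091.
c = 2·atan2(√a, √(1−a)) = 1.27885 rad → d = 6371·c ≈ 8147.54 km.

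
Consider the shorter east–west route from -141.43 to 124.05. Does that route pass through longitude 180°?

Yes

Naïve |124.05 − -141.43| = 265.48° > 180°, so the shorter arc goes the other way round — across 180°.
Signed shortest Δλ = ((124.05 − -141.43 + 180) mod 360) − 180 = -94.52°.
Going west by 94.52° from -141.43° passes through 180° before reaching +124.05°.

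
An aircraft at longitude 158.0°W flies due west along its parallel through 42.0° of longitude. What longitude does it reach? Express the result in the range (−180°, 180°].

160.0°E

Start at -158.0°; shift −42.0° → -200.0°.
-200.0° lies outside (−180°, 180°]; add 360° → +160.0°.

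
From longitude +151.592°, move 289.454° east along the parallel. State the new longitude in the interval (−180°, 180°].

Start at +151.592°; shift +289.454° → +441.046°.
+441.046° lies outside (−180°, 180°]; subtract 360° → +81.046°.

+81.046°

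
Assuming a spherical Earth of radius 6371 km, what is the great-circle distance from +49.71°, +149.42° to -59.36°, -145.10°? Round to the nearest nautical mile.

Δλ = -145.10 − 149.42 = -294.52°; wrapped into (−180°, 180°]: 65.48°.
Δφ = -59.36 − 49.71 = -109.07°.
a = sin²(Δφ/2) + cos φ₁ · cos φ₂ · sin²(Δλ/2) = 0.759757.
c = 2·atan2(√a, √(1−a)) = 2.11708 rad → d = 6371·c ≈ 13487.91 km ≈ 7282.89 nmi.

7283 nmi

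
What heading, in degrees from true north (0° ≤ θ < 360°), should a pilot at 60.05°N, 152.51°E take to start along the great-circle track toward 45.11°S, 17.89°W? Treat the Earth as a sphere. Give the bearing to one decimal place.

Δλ = -17.89 − 152.51 = -170.40°.
θ = atan2( sin Δλ · cos φ₂ , cos φ₁ · sin φ₂ − sin φ₁ · cos φ₂ · cos Δλ )
  = atan2(-0.11770, 0.24924) = -25.277° → normalised to [0°, 360°): 334.723°.

334.7°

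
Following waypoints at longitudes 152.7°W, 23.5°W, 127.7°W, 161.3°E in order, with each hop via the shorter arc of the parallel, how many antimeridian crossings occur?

1

Leg 1: -152.7° → -23.5°, shortest Δλ = 129.2° (east) — does not cross 180°.
Leg 2: -23.5° → -127.7°, shortest Δλ = -104.2° (west) — does not cross 180°.
Leg 3: -127.7° → +161.3°, shortest Δλ = -71.0° (west) — crosses 180°.
Total crossings: 1.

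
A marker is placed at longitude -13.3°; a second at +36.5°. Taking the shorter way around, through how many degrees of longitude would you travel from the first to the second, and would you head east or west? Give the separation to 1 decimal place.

Raw difference: 36.5 − -13.3 = 49.8°.
Normalise into (−180°, 180°]: 49.8° stays 49.8°.
Positive ⇒ the second point lies to the east; separation 49.8°.

49.8° east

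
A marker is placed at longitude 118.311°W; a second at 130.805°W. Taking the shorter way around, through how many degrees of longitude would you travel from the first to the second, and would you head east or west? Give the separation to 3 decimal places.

Raw difference: -130.805 − -118.311 = -12.494°.
Normalise into (−180°, 180°]: -12.494° stays -12.494°.
Negative ⇒ the second point lies to the west; separation 12.494°.

12.494° west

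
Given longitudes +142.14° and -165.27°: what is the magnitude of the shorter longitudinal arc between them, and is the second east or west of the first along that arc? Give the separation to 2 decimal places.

52.59° east

Raw difference: -165.27 − 142.14 = -307.41°.
Normalise into (−180°, 180°]: -307.41° + 360° = 52.59°.
Positive ⇒ the second point lies to the east; separation 52.59°.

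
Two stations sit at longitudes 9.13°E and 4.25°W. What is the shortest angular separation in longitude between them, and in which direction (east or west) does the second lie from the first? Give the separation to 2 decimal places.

13.38° west

Raw difference: -4.25 − 9.13 = -13.38°.
Normalise into (−180°, 180°]: -13.38° stays -13.38°.
Negative ⇒ the second point lies to the west; separation 13.38°.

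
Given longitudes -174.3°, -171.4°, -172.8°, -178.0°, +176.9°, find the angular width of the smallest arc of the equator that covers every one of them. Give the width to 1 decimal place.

Sort the longitudes: -178.0°, -174.3°, -172.8°, -171.4°, +176.9°.
Eastward gaps between consecutive values (wrapping around): 3.7°, 1.5°, 1.4°, 348.3°, 5.1°.
Largest gap = 348.3° ⇒ minimal covering band is its complement: 360° − 348.3° = 11.7°.
Band runs from +176.9° eastward to -171.4°, crossing the antimeridian.

11.7°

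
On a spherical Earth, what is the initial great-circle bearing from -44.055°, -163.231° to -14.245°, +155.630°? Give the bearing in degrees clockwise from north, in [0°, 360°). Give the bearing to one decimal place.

Δλ = 155.630 − -163.231 = 318.861°; wrapped into (−180°, 180°]: -41.139°.
θ = atan2( sin Δλ · cos φ₂ , cos φ₁ · sin φ₂ − sin φ₁ · cos φ₂ · cos Δλ )
  = atan2(-0.63766, 0.33073) = -62.586° → normalised to [0°, 360°): 297.414°.

297.4°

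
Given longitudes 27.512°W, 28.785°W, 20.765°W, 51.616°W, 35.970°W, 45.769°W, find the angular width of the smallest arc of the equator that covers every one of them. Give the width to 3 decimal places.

Sort the longitudes: -51.616°, -45.769°, -35.970°, -28.785°, -27.512°, -20.765°.
Eastward gaps between consecutive values (wrapping around): 5.847°, 9.799°, 7.185°, 1.273°, 6.747°, 329.149°.
Largest gap = 329.149° ⇒ minimal covering band is its complement: 360° − 329.149° = 30.851°.
Band runs from -51.616° eastward to -20.765°.

30.851°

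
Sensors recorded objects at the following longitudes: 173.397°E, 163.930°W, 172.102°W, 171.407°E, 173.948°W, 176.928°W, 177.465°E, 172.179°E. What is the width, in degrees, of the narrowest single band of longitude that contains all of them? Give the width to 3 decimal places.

24.663°

Sort the longitudes: -176.928°, -173.948°, -172.102°, -163.930°, +171.407°, +172.179°, +173.397°, +177.465°.
Eastward gaps between consecutive values (wrapping around): 2.980°, 1.846°, 8.172°, 335.337°, 0.772°, 1.218°, 4.068°, 5.607°.
Largest gap = 335.337° ⇒ minimal covering band is its complement: 360° − 335.337° = 24.663°.
Band runs from +171.407° eastward to -163.930°, crossing the antimeridian.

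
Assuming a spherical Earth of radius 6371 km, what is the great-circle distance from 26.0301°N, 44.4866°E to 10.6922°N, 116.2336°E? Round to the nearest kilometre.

Δλ = 116.2336 − 44.4866 = 71.7470°.
Δφ = 10.6922 − 26.0301 = -15.3379°.
a = sin²(Δφ/2) + cos φ₁ · cos φ₂ · sin²(Δλ/2) = 0.321012.
c = 2·atan2(√a, √(1−a)) = 1.20470 rad → d = 6371·c ≈ 7675.13 km.

7675 km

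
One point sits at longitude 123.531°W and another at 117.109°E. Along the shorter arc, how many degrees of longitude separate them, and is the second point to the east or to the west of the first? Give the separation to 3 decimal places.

Raw difference: 117.109 − -123.531 = 240.64°.
Normalise into (−180°, 180°]: 240.64° − 360° = -119.36°.
Negative ⇒ the second point lies to the west; separation 119.360°.

119.360° west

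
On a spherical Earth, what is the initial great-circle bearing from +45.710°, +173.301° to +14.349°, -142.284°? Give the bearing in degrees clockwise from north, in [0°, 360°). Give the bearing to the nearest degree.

Δλ = -142.284 − 173.301 = -315.585°; wrapped into (−180°, 180°]: 44.415°.
θ = atan2( sin Δλ · cos φ₂ , cos φ₁ · sin φ₂ − sin φ₁ · cos φ₂ · cos Δλ )
  = atan2(0.67802, -0.32229) = 115.424° → normalised to [0°, 360°): 115.424°.

115°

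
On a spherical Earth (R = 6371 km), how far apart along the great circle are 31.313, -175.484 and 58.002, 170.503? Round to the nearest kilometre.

3153 km

Δλ = 170.503 − -175.484 = 345.987°; wrapped into (−180°, 180°]: -14.013°.
Δφ = 58.002 − 31.313 = 26.689°.
a = sin²(Δφ/2) + cos φ₁ · cos φ₂ · sin²(Δλ/2) = 0.060007.
c = 2·atan2(√a, √(1−a)) = 0.49496 rad → d = 6371·c ≈ 3153.42 km.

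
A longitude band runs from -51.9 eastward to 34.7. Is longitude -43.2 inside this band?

Band width going east from -51.9° to +34.7°: ((34.7 − -51.9) mod 360) = 86.6°.
Offset of -43.2° east of the west edge: ((-43.2 − -51.9) mod 360) = 8.7°.
8.7° ≤ 86.6° ⇒ inside.

Yes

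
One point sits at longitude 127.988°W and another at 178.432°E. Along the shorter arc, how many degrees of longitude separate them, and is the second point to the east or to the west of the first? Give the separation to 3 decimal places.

53.580° west

Raw difference: 178.432 − -127.988 = 306.42°.
Normalise into (−180°, 180°]: 306.42° − 360° = -53.58°.
Negative ⇒ the second point lies to the west; separation 53.580°.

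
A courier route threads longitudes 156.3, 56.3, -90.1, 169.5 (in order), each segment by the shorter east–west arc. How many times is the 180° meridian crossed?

1

Leg 1: +156.3° → +56.3°, shortest Δλ = -100.0° (west) — does not cross 180°.
Leg 2: +56.3° → -90.1°, shortest Δλ = -146.4° (west) — does not cross 180°.
Leg 3: -90.1° → +169.5°, shortest Δλ = -100.4° (west) — crosses 180°.
Total crossings: 1.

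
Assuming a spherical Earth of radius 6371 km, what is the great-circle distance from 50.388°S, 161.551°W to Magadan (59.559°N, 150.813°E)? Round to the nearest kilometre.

Δλ = 150.813 − -161.551 = 312.364°; wrapped into (−180°, 180°]: -47.636°.
Δφ = 59.559 − -50.388 = 109.947°.
a = sin²(Δφ/2) + cos φ₁ · cos φ₂ · sin²(Δλ/2) = 0.723256.
c = 2·atan2(√a, √(1−a)) = 2.03366 rad → d = 6371·c ≈ 12956.44 km.

12956 km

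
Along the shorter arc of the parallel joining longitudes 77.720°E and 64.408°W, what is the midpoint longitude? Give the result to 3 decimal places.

Signed shortest Δλ from +77.720° to -64.408° is -142.128°.
Midpoint longitude = +77.720° + (-142.128°)/2 = +77.720° − 71.064° = +6.656°.

6.656°E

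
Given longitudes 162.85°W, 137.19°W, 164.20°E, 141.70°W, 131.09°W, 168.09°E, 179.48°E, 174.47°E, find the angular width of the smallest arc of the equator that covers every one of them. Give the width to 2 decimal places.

64.71°

Sort the longitudes: -162.85°, -141.70°, -137.19°, -131.09°, +164.20°, +168.09°, +174.47°, +179.48°.
Eastward gaps between consecutive values (wrapping around): 21.15°, 4.51°, 6.10°, 295.29°, 3.89°, 6.38°, 5.01°, 17.67°.
Largest gap = 295.29° ⇒ minimal covering band is its complement: 360° − 295.29° = 64.71°.
Band runs from +164.20° eastward to -131.09°, crossing the antimeridian.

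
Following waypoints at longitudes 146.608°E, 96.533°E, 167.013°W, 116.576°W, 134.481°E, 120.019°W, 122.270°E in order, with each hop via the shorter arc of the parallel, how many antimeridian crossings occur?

Leg 1: +146.608° → +96.533°, shortest Δλ = -50.075° (west) — does not cross 180°.
Leg 2: +96.533° → -167.013°, shortest Δλ = 96.454° (east) — crosses 180°.
Leg 3: -167.013° → -116.576°, shortest Δλ = 50.437° (east) — does not cross 180°.
Leg 4: -116.576° → +134.481°, shortest Δλ = -108.943° (west) — crosses 180°.
Leg 5: +134.481° → -120.019°, shortest Δλ = 105.5° (east) — crosses 180°.
Leg 6: -120.019° → +122.270°, shortest Δλ = -117.711° (west) — crosses 180°.
Total crossings: 4.

4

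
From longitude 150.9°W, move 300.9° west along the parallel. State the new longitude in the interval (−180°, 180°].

91.8°W

Start at -150.9°; shift −300.9° → -451.8°.
-451.8° lies outside (−180°, 180°]; add 360° → -91.8°.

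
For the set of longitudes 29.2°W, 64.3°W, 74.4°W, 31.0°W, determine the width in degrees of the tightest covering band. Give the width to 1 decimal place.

Sort the longitudes: -74.4°, -64.3°, -31.0°, -29.2°.
Eastward gaps between consecutive values (wrapping around): 10.1°, 33.3°, 1.8°, 314.8°.
Largest gap = 314.8° ⇒ minimal covering band is its complement: 360° − 314.8° = 45.2°.
Band runs from -74.4° eastward to -29.2°.

45.2°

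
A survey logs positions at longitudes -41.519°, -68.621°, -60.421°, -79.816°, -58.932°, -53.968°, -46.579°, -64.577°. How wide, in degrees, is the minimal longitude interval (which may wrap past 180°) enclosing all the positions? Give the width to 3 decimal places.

Sort the longitudes: -79.816°, -68.621°, -64.577°, -60.421°, -58.932°, -53.968°, -46.579°, -41.519°.
Eastward gaps between consecutive values (wrapping around): 11.195°, 4.044°, 4.156°, 1.489°, 4.964°, 7.389°, 5.060°, 321.703°.
Largest gap = 321.703° ⇒ minimal covering band is its complement: 360° − 321.703° = 38.297°.
Band runs from -79.816° eastward to -41.519°.

38.297°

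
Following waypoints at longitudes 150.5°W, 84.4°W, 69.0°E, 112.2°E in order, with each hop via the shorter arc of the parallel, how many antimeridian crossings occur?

Leg 1: -150.5° → -84.4°, shortest Δλ = 66.1° (east) — does not cross 180°.
Leg 2: -84.4° → +69.0°, shortest Δλ = 153.4° (east) — does not cross 180°.
Leg 3: +69.0° → +112.2°, shortest Δλ = 43.2° (east) — does not cross 180°.
Total crossings: 0.

0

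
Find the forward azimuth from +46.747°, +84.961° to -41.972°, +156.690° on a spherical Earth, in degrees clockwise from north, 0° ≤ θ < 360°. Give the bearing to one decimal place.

Δλ = 156.690 − 84.961 = 71.729°.
θ = atan2( sin Δλ · cos φ₂ , cos φ₁ · sin φ₂ − sin φ₁ · cos φ₂ · cos Δλ )
  = atan2(0.70599, -0.62802) = 131.655° → normalised to [0°, 360°): 131.655°.

131.7°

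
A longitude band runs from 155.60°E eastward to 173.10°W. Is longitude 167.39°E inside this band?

Yes

Band width going east from +155.60° to -173.10°: ((-173.10 − 155.60) mod 360) = 31.30°.
Offset of +167.39° east of the west edge: ((167.39 − 155.60) mod 360) = 11.79°.
11.79° ≤ 31.30° ⇒ inside.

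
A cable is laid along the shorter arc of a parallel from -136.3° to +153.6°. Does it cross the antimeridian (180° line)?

Naïve |153.6 − -136.3| = 289.9° > 180°, so the shorter arc goes the other way round — across 180°.
Signed shortest Δλ = ((153.6 − -136.3 + 180) mod 360) − 180 = -70.1°.
Going west by 70.1° from -136.3° passes through 180° before reaching +153.6°.

Yes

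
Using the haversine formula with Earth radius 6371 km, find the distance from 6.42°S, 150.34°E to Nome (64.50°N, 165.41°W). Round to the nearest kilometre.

Δλ = -165.41 − 150.34 = -315.75°; wrapped into (−180°, 180°]: 44.25°.
Δφ = 64.50 − -6.42 = 70.92°.
a = sin²(Δφ/2) + cos φ₁ · cos φ₂ · sin²(Δλ/2) = 0.397241.
c = 2·atan2(√a, √(1−a)) = 1.36380 rad → d = 6371·c ≈ 8688.79 km.

8689 km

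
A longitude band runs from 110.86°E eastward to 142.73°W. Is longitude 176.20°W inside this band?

Yes

Band width going east from +110.86° to -142.73°: ((-142.73 − 110.86) mod 360) = 106.41°.
Offset of -176.20° east of the west edge: ((-176.20 − 110.86) mod 360) = 72.94°.
72.94° ≤ 106.41° ⇒ inside.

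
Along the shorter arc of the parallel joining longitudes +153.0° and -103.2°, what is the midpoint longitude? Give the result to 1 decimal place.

Signed shortest Δλ from +153.0° to -103.2° is +103.8°.
Midpoint longitude = +153.0° + (+103.8°)/2 = +153.0° + 51.9° = +204.9°.
Normalise into (−180°, 180°]: -155.1°.
(The naïve average (+153.0 + -103.2)/2 = 24.9° is on the wrong side of the globe.)

-155.1°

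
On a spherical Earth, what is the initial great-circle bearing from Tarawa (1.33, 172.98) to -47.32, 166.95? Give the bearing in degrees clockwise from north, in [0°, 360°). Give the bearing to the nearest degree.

Δλ = 166.95 − 172.98 = -6.03°.
θ = atan2( sin Δλ · cos φ₂ , cos φ₁ · sin φ₂ − sin φ₁ · cos φ₂ · cos Δλ )
  = atan2(-0.07121, -0.75060) = -174.580° → normalised to [0°, 360°): 185.420°.

185°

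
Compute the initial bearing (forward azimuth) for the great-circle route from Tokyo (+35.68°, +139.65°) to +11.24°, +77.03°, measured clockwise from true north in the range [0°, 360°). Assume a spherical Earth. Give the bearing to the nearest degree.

Δλ = 77.03 − 139.65 = -62.62°.
θ = atan2( sin Δλ · cos φ₂ , cos φ₁ · sin φ₂ − sin φ₁ · cos φ₂ · cos Δλ )
  = atan2(-0.87094, -0.10476) = -96.859° → normalised to [0°, 360°): 263.141°.

263°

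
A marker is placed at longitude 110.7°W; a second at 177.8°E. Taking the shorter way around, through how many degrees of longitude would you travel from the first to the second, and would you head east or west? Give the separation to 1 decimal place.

71.5° west

Raw difference: 177.8 − -110.7 = 288.5°.
Normalise into (−180°, 180°]: 288.5° − 360° = -71.5°.
Negative ⇒ the second point lies to the west; separation 71.5°.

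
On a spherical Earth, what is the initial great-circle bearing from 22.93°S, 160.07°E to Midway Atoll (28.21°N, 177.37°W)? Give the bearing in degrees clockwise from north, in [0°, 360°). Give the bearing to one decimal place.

Δλ = -177.37 − 160.07 = -337.44°; wrapped into (−180°, 180°]: 22.56°.
θ = atan2( sin Δλ · cos φ₂ , cos φ₁ · sin φ₂ − sin φ₁ · cos φ₂ · cos Δλ )
  = atan2(0.33808, 0.75241) = 24.196° → normalised to [0°, 360°): 24.196°.

24.2°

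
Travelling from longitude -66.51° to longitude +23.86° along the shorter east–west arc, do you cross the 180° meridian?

Signed shortest Δλ = ((23.86 − -66.51 + 180) mod 360) − 180 = 90.37°.
Going east by 90.37° from -66.51° reaches +23.86° without touching 180°.

No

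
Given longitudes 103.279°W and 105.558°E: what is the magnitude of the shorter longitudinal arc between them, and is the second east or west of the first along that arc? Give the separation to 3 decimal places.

Raw difference: 105.558 − -103.279 = 208.837°.
Normalise into (−180°, 180°]: 208.837° − 360° = -151.163°.
Negative ⇒ the second point lies to the west; separation 151.163°.

151.163° west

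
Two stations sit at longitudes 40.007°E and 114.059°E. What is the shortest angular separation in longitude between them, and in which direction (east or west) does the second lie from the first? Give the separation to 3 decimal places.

Raw difference: 114.059 − 40.007 = 74.052°.
Normalise into (−180°, 180°]: 74.052° stays 74.052°.
Positive ⇒ the second point lies to the east; separation 74.052°.

74.052° east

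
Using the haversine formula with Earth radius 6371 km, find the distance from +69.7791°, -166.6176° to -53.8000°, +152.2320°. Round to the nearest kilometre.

Δλ = 152.2320 − -166.6176 = 318.8496°; wrapped into (−180°, 180°]: -41.1504°.
Δφ = -53.8000 − 69.7791 = -123.5791°.
a = sin²(Δφ/2) + cos φ₁ · cos φ₂ · sin²(Δλ/2) = 0.801756.
c = 2·atan2(√a, √(1−a)) = 2.21870 rad → d = 6371·c ≈ 14135.31 km.

14135 km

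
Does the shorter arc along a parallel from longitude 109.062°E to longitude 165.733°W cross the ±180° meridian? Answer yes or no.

Yes

Naïve |-165.733 − 109.062| = 274.795° > 180°, so the shorter arc goes the other way round — across 180°.
Signed shortest Δλ = ((-165.733 − 109.062 + 180) mod 360) − 180 = 85.205°.
Going east by 85.205° from +109.062° passes through 180° before reaching -165.733°.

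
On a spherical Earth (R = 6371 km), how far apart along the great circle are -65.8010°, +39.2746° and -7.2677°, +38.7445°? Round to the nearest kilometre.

Δλ = 38.7445 − 39.2746 = -0.5301°.
Δφ = -7.2677 − -65.8010 = 58.5333°.
a = sin²(Δφ/2) + cos φ₁ · cos φ₂ · sin²(Δλ/2) = 0.239007.
c = 2·atan2(√a, √(1−a)) = 1.02162 rad → d = 6371·c ≈ 6508.74 km.

6509 km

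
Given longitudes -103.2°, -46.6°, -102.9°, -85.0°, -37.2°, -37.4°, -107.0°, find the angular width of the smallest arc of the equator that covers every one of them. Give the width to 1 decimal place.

69.8°

Sort the longitudes: -107.0°, -103.2°, -102.9°, -85.0°, -46.6°, -37.4°, -37.2°.
Eastward gaps between consecutive values (wrapping around): 3.8°, 0.3°, 17.9°, 38.4°, 9.2°, 0.2°, 290.2°.
Largest gap = 290.2° ⇒ minimal covering band is its complement: 360° − 290.2° = 69.8°.
Band runs from -107.0° eastward to -37.2°.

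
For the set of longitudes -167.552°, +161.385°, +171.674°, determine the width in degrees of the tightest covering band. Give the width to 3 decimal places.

31.063°

Sort the longitudes: -167.552°, +161.385°, +171.674°.
Eastward gaps between consecutive values (wrapping around): 328.937°, 10.289°, 20.774°.
Largest gap = 328.937° ⇒ minimal covering band is its complement: 360° − 328.937° = 31.063°.
Band runs from +161.385° eastward to -167.552°, crossing the antimeridian.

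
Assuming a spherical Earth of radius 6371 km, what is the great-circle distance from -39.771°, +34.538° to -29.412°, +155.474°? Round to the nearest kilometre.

10199 km

Δλ = 155.474 − 34.538 = 120.936°.
Δφ = -29.412 − -39.771 = 10.359°.
a = sin²(Δφ/2) + cos φ₁ · cos φ₂ · sin²(Δλ/2) = 0.515020.
c = 2·atan2(√a, √(1−a)) = 1.60084 rad → d = 6371·c ≈ 10198.96 km.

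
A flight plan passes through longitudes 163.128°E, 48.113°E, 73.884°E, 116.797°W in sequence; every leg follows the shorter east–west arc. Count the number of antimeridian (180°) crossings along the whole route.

1

Leg 1: +163.128° → +48.113°, shortest Δλ = -115.015° (west) — does not cross 180°.
Leg 2: +48.113° → +73.884°, shortest Δλ = 25.771° (east) — does not cross 180°.
Leg 3: +73.884° → -116.797°, shortest Δλ = 169.319° (east) — crosses 180°.
Total crossings: 1.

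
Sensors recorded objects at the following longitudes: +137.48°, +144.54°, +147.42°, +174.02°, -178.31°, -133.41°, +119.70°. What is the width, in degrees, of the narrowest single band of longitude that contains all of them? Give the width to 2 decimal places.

Sort the longitudes: -178.31°, -133.41°, +119.70°, +137.48°, +144.54°, +147.42°, +174.02°.
Eastward gaps between consecutive values (wrapping around): 44.90°, 253.11°, 17.78°, 7.06°, 2.88°, 26.60°, 7.67°.
Largest gap = 253.11° ⇒ minimal covering band is its complement: 360° − 253.11° = 106.89°.
Band runs from +119.70° eastward to -133.41°, crossing the antimeridian.

106.89°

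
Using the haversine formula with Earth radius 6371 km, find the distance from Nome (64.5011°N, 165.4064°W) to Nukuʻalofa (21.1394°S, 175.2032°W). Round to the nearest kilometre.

Δλ = -175.2032 − -165.4064 = -9.7968°.
Δφ = -21.1394 − 64.5011 = -85.6405°.
a = sin²(Δφ/2) + cos φ₁ · cos φ₂ · sin²(Δλ/2) = 0.464921.
c = 2·atan2(√a, √(1−a)) = 1.50058 rad → d = 6371·c ≈ 9560.19 km.

9560 km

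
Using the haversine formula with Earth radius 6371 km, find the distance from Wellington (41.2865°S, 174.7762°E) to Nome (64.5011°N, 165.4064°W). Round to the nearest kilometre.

11890 km

Δλ = -165.4064 − 174.7762 = -340.1826°; wrapped into (−180°, 180°]: 19.8174°.
Δφ = 64.5011 − -41.2865 = 105.7876°.
a = sin²(Δφ/2) + cos φ₁ · cos φ₂ · sin²(Δλ/2) = 0.645615.
c = 2·atan2(√a, √(1−a)) = 1.86631 rad → d = 6371·c ≈ 11890.25 km.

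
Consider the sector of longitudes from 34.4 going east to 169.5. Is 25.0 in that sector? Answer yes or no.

Band width going east from +34.4° to +169.5°: ((169.5 − 34.4) mod 360) = 135.1°.
Offset of +25.0° east of the west edge: ((25.0 − 34.4) mod 360) = 350.6°.
350.6° > 135.1° ⇒ outside.

No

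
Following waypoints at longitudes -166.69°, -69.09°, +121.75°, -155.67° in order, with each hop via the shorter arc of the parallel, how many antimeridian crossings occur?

Leg 1: -166.69° → -69.09°, shortest Δλ = 97.6° (east) — does not cross 180°.
Leg 2: -69.09° → +121.75°, shortest Δλ = -169.16° (west) — crosses 180°.
Leg 3: +121.75° → -155.67°, shortest Δλ = 82.58° (east) — crosses 180°.
Total crossings: 2.

2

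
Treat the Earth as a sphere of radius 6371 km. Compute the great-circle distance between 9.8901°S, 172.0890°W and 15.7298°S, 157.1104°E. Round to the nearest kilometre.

3399 km

Δλ = 157.1104 − -172.0890 = 329.1994°; wrapped into (−180°, 180°]: -30.8006°.
Δφ = -15.7298 − -9.8901 = -5.8397°.
a = sin²(Δφ/2) + cos φ₁ · cos φ₂ · sin²(Δλ/2) = 0.069468.
c = 2·atan2(√a, √(1−a)) = 0.53344 rad → d = 6371·c ≈ 3398.53 km.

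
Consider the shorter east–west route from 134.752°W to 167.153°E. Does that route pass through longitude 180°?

Naïve |167.153 − -134.752| = 301.905° > 180°, so the shorter arc goes the other way round — across 180°.
Signed shortest Δλ = ((167.153 − -134.752 + 180) mod 360) − 180 = -58.095°.
Going west by 58.095° from -134.752° passes through 180° before reaching +167.153°.

Yes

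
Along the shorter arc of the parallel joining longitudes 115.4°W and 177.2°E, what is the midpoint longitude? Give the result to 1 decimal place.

149.1°W

Signed shortest Δλ from -115.4° to +177.2° is -67.4°.
Midpoint longitude = -115.4° + (-67.4°)/2 = -115.4° − 33.7° = -149.1°.
(The naïve average (-115.4 + +177.2)/2 = 30.9° is on the wrong side of the globe.)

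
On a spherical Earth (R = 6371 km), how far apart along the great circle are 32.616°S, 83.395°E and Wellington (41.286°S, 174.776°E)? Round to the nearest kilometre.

7795 km

Δλ = 174.776 − 83.395 = 91.381°.
Δφ = -41.286 − -32.616 = -8.670°.
a = sin²(Δφ/2) + cos φ₁ · cos φ₂ · sin²(Δλ/2) = 0.329804.
c = 2·atan2(√a, √(1−a)) = 1.22346 rad → d = 6371·c ≈ 7794.68 km.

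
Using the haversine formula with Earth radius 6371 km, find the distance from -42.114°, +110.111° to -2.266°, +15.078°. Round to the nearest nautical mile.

Δλ = 15.078 − 110.111 = -95.033°.
Δφ = -2.266 − -42.114 = 39.848°.
a = sin²(Δφ/2) + cos φ₁ · cos φ₂ · sin²(Δλ/2) = 0.519256.
c = 2·atan2(√a, √(1−a)) = 1.60932 rad → d = 6371·c ≈ 10252.97 km ≈ 5536.16 nmi.

5536 nmi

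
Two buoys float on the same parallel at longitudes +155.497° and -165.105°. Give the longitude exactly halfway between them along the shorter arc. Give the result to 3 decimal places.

Signed shortest Δλ from +155.497° to -165.105° is +39.398°.
Midpoint longitude = +155.497° + (+39.398°)/2 = +155.497° + 19.699° = +175.196°.
(The naïve average (+155.497 + -165.105)/2 = -4.804° is on the wrong side of the globe.)

+175.196°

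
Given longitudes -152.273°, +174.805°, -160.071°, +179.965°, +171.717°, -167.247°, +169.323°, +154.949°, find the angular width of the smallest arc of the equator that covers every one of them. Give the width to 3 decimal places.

52.778°

Sort the longitudes: -167.247°, -160.071°, -152.273°, +154.949°, +169.323°, +171.717°, +174.805°, +179.965°.
Eastward gaps between consecutive values (wrapping around): 7.176°, 7.798°, 307.222°, 14.374°, 2.394°, 3.088°, 5.160°, 12.788°.
Largest gap = 307.222° ⇒ minimal covering band is its complement: 360° − 307.222° = 52.778°.
Band runs from +154.949° eastward to -152.273°, crossing the antimeridian.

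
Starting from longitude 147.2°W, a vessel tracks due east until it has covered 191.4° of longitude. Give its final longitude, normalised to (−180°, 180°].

Start at -147.2°; shift +191.4° → +44.2°.
+44.2° already lies in (−180°, 180°].

44.2°E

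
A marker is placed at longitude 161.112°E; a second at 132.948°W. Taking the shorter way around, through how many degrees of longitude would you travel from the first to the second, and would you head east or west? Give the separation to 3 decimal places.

65.940° east

Raw difference: -132.948 − 161.112 = -294.06°.
Normalise into (−180°, 180°]: -294.06° + 360° = 65.94°.
Positive ⇒ the second point lies to the east; separation 65.940°.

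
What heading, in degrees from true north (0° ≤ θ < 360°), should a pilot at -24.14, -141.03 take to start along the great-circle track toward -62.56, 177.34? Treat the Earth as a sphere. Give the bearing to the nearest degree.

Δλ = 177.34 − -141.03 = 318.37°; wrapped into (−180°, 180°]: -41.63°.
θ = atan2( sin Δλ · cos φ₂ , cos φ₁ · sin φ₂ − sin φ₁ · cos φ₂ · cos Δλ )
  = atan2(-0.30613, -0.66902) = -155.412° → normalised to [0°, 360°): 204.588°.

205°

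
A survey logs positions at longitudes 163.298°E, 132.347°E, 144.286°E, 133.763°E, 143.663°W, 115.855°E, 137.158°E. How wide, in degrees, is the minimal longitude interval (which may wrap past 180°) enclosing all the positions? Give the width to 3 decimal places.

100.482°

Sort the longitudes: -143.663°, +115.855°, +132.347°, +133.763°, +137.158°, +144.286°, +163.298°.
Eastward gaps between consecutive values (wrapping around): 259.518°, 16.492°, 1.416°, 3.395°, 7.128°, 19.012°, 53.039°.
Largest gap = 259.518° ⇒ minimal covering band is its complement: 360° − 259.518° = 100.482°.
Band runs from +115.855° eastward to -143.663°, crossing the antimeridian.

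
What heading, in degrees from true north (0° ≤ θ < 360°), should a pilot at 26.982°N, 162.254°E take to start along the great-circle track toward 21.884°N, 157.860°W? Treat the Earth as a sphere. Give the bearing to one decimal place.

Δλ = -157.860 − 162.254 = -320.114°; wrapped into (−180°, 180°]: 39.886°.
θ = atan2( sin Δλ · cos φ₂ , cos φ₁ · sin φ₂ − sin φ₁ · cos φ₂ · cos Δλ )
  = atan2(0.59505, 0.00910) = 89.124° → normalised to [0°, 360°): 89.124°.

89.1°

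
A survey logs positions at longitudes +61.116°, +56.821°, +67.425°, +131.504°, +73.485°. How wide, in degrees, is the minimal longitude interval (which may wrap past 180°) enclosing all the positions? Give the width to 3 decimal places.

74.683°

Sort the longitudes: +56.821°, +61.116°, +67.425°, +73.485°, +131.504°.
Eastward gaps between consecutive values (wrapping around): 4.295°, 6.309°, 6.060°, 58.019°, 285.317°.
Largest gap = 285.317° ⇒ minimal covering band is its complement: 360° − 285.317° = 74.683°.
Band runs from +56.821° eastward to +131.504°.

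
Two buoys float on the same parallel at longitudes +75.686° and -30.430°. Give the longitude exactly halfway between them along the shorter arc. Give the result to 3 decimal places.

Signed shortest Δλ from +75.686° to -30.430° is -106.116°.
Midpoint longitude = +75.686° + (-106.116°)/2 = +75.686° − 53.058° = +22.628°.

+22.628°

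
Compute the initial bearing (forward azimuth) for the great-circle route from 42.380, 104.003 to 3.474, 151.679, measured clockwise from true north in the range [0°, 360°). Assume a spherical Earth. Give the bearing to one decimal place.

Δλ = 151.679 − 104.003 = 47.676°.
θ = atan2( sin Δλ · cos φ₂ , cos φ₁ · sin φ₂ − sin φ₁ · cos φ₂ · cos Δλ )
  = atan2(0.73799, -0.40825) = 118.951° → normalised to [0°, 360°): 118.951°.

119.0°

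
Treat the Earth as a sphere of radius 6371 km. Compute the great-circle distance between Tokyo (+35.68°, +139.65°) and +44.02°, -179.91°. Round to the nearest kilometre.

Δλ = -179.91 − 139.65 = -319.56°; wrapped into (−180°, 180°]: 40.44°.
Δφ = 44.02 − 35.68 = 8.34°.
a = sin²(Δφ/2) + cos φ₁ · cos φ₂ · sin²(Δλ/2) = 0.075064.
c = 2·atan2(√a, √(1−a)) = 0.55505 rad → d = 6371·c ≈ 3536.25 km.

3536 km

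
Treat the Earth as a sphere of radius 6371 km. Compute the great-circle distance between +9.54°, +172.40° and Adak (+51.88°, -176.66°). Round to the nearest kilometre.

4812 km

Δλ = -176.66 − 172.40 = -349.06°; wrapped into (−180°, 180°]: 10.94°.
Δφ = 51.88 − 9.54 = 42.34°.
a = sin²(Δφ/2) + cos φ₁ · cos φ₂ · sin²(Δλ/2) = 0.135951.
c = 2·atan2(√a, √(1−a)) = 0.75525 rad → d = 6371·c ≈ 4811.72 km.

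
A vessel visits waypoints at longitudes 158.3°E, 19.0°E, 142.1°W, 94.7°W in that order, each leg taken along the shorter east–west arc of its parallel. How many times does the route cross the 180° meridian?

0

Leg 1: +158.3° → +19.0°, shortest Δλ = -139.3° (west) — does not cross 180°.
Leg 2: +19.0° → -142.1°, shortest Δλ = -161.1° (west) — does not cross 180°.
Leg 3: -142.1° → -94.7°, shortest Δλ = 47.4° (east) — does not cross 180°.
Total crossings: 0.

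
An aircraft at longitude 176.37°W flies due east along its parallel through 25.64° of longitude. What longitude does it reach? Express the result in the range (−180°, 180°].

150.73°W

Start at -176.37°; shift +25.64° → -150.73°.
-150.73° already lies in (−180°, 180°].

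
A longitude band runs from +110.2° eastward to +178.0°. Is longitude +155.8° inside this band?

Yes

Band width going east from +110.2° to +178.0°: ((178.0 − 110.2) mod 360) = 67.8°.
Offset of +155.8° east of the west edge: ((155.8 − 110.2) mod 360) = 45.6°.
45.6° ≤ 67.8° ⇒ inside.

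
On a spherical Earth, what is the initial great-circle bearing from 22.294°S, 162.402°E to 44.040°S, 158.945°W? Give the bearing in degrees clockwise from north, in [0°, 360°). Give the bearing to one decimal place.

Δλ = -158.945 − 162.402 = -321.347°; wrapped into (−180°, 180°]: 38.653°.
θ = atan2( sin Δλ · cos φ₂ , cos φ₁ · sin φ₂ − sin φ₁ · cos φ₂ · cos Δλ )
  = atan2(0.44900, -0.43023) = 133.777° → normalised to [0°, 360°): 133.777°.

133.8°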